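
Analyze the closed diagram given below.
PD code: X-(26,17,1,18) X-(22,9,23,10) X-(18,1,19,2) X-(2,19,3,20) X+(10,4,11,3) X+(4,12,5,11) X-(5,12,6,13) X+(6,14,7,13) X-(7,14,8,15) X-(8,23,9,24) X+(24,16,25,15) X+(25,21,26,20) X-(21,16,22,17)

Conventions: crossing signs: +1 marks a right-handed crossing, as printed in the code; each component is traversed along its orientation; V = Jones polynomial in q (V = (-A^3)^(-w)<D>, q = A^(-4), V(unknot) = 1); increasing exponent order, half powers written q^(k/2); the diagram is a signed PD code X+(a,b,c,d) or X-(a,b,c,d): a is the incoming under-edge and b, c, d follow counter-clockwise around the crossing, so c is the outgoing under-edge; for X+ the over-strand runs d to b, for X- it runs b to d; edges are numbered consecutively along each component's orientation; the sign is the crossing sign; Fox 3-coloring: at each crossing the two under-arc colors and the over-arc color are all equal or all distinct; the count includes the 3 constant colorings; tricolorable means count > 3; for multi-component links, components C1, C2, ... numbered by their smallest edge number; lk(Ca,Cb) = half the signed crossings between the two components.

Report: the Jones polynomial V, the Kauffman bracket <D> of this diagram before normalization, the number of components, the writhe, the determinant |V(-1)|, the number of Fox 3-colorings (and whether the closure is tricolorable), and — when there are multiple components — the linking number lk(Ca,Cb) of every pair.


V(q) = -q^-6 + 2q^-5 - 3q^-4 + 4q^-3 - 3q^-2 + 3q^-1 - 2 + q
bracket: -A^-13 + 2A^-9 - 3A^-5 + 3A^-1 - 4A^3 + 3A^7 - 2A^11 + A^15, w = -3
1 component, writhe -3, over 13 crossings
det 19, colorings 3 of 3^13 — not tricolorable
observation: the span of V is 7, forcing >= 7 crossings in any diagram


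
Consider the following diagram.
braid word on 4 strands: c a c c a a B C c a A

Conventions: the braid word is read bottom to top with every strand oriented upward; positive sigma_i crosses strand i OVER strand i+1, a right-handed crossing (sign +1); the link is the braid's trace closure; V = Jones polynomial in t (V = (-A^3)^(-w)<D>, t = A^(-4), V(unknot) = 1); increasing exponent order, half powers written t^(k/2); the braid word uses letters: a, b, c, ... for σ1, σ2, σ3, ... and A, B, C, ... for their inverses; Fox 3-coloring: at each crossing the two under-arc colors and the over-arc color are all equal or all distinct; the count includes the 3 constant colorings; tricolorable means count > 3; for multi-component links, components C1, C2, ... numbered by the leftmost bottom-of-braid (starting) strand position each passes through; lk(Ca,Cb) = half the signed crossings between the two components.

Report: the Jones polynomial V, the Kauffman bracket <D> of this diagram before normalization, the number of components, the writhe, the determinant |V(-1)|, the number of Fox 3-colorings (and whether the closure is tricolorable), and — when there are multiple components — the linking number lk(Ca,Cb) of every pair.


V(t) = t^2 + 2t^4 - 2t^5 + t^6 - 2t^7 + t^8
bracket: -A^-17 + 2A^-13 - A^-9 + 2A^-5 - 2A^-1 - A^7, w = +5
1 component, writhe +5, over 11 crossings
det 9, colorings 27 of 3^11 — tricolorable
observation: the word shrinks to σ3 σ1 σ3 σ3 σ1 σ1 σ2⁻¹ after cancelling


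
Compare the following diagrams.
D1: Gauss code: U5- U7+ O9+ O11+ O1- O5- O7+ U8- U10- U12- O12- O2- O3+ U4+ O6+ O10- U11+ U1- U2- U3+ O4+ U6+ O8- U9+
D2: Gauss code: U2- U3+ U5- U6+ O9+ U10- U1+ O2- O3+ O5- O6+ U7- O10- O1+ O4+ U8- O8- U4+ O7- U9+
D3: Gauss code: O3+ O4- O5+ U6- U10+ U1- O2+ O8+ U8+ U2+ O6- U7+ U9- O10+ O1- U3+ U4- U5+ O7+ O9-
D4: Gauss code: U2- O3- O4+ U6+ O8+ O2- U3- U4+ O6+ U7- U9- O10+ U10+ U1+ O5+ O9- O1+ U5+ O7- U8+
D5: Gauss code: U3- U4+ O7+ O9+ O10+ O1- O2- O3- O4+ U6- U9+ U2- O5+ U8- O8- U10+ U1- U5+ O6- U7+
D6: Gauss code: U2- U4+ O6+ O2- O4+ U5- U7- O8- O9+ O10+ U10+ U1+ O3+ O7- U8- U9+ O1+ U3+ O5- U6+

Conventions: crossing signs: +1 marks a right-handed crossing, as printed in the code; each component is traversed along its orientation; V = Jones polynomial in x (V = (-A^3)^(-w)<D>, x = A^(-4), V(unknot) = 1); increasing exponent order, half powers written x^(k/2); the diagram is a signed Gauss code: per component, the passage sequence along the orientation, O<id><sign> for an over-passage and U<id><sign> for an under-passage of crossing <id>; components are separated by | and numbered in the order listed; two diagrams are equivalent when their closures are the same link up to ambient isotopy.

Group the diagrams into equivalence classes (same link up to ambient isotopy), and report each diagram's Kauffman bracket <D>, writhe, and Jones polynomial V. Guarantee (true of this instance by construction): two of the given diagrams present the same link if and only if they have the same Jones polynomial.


grouping into links: {D1, D2, D3, D4, D5, D6}
V(D1) = 1  (w 0, c 12, <D> = 1)
D2 (bracket 1; 10 crossings at w = 0): V = 1
D3 (bracket A^6; 10 crossings at w = +2): V = 1
D4 (bracket A^6; 10 crossings at w = +2): V = 1
V(D5) = 1  [10 crossings, <D> = 1, w = 0]
D6 (bracket A^6; 10 crossings at w = +2): V = 1
why: one V(x) for all 6 diagrams — one class (guaranteed)


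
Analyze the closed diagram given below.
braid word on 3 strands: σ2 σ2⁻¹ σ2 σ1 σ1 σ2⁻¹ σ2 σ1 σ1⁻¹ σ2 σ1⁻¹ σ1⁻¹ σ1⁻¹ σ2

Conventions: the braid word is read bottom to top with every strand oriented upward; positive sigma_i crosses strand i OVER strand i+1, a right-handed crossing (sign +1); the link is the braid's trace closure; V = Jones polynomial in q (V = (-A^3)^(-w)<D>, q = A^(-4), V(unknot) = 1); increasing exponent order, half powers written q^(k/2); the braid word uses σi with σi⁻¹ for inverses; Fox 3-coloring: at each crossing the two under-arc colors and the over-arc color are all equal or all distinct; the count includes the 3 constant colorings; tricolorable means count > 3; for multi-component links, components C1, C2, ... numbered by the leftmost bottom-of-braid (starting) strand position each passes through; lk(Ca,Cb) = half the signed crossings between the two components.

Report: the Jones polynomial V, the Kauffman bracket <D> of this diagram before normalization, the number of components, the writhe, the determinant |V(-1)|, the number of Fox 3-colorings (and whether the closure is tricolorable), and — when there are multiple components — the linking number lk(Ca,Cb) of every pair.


Jones polynomial: V(q) = -q^-1 + 2 - q + 2q^2 - q^3 + q^4 - q^5
<D> = -A^-14 + A^-10 - A^-6 + 2A^-2 - A^2 + 2A^6 - A^10; writhe +2
components 1, writhe +2 (14 crossings)
3-colorings: 9 of 3^14, det 9 — tricolorable
note: the span of V is 6, forcing >= 6 crossings in any diagram


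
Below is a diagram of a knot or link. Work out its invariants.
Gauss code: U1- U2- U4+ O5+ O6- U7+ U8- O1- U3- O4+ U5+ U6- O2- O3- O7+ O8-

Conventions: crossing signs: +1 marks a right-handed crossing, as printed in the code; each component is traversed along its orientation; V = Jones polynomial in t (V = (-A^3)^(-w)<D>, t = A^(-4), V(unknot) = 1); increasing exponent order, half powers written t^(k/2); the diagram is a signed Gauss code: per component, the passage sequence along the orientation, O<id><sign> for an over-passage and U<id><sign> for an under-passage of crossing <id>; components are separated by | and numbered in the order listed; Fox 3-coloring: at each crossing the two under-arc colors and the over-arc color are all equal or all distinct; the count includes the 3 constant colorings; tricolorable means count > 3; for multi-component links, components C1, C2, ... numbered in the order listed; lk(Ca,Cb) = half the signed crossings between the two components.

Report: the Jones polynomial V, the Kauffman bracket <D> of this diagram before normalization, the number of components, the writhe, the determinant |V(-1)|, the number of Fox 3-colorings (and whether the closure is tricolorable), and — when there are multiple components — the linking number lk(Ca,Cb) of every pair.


V(t) = 1
bracket: A^-6, w = -2
1 component, writhe -2, over 8 crossings
det 1, colorings 3 of 3^8 — not tricolorable
observation: det 1 = |V(-1)|; not divisible by 3, so not tricolorable


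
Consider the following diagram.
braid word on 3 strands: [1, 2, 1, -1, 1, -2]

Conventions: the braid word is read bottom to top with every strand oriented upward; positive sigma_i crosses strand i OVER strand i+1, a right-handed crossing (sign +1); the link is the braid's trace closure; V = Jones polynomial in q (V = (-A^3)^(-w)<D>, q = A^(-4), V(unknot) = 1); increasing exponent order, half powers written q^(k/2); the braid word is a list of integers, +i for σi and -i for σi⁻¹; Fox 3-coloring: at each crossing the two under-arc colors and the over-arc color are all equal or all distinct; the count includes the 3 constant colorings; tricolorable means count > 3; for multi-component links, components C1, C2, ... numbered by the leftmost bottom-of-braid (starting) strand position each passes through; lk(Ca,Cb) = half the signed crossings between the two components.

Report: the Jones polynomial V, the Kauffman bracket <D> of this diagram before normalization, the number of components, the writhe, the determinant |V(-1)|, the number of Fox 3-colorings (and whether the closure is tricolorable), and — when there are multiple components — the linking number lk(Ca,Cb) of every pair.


V = 1
<D> = A^6 (w = +2)
1 component over 6 crossings, w = +2
3 Fox colorings among 3^6, |V(-1)| = 1: not tricolorable
why: w = +2 shifts under R1 moves; the (-A^3)^(-2) factor cancels that in V


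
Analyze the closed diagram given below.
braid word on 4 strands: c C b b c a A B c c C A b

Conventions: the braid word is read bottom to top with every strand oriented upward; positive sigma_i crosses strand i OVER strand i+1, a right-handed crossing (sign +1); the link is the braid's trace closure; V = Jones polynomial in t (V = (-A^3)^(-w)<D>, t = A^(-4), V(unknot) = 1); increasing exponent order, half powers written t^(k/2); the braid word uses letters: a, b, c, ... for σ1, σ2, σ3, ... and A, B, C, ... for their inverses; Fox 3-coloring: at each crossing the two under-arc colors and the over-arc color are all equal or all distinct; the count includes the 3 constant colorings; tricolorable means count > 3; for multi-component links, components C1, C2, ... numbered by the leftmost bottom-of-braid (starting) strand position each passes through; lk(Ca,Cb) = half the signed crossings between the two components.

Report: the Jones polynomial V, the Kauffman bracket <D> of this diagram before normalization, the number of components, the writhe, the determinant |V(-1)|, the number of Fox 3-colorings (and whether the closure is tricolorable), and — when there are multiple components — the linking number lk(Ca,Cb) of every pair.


V(t) = t - t^2 + 2t^3 - t^4 + t^5 - t^6
bracket: A^-15 - A^-11 + A^-7 - 2A^-3 + A - A^5, w = +3
1 component, writhe +3, over 13 crossings
det 7, colorings 3 of 3^13 — not tricolorable
observation: |V(-1)| = 7: so not tricolorable, since 3 does not divide 7


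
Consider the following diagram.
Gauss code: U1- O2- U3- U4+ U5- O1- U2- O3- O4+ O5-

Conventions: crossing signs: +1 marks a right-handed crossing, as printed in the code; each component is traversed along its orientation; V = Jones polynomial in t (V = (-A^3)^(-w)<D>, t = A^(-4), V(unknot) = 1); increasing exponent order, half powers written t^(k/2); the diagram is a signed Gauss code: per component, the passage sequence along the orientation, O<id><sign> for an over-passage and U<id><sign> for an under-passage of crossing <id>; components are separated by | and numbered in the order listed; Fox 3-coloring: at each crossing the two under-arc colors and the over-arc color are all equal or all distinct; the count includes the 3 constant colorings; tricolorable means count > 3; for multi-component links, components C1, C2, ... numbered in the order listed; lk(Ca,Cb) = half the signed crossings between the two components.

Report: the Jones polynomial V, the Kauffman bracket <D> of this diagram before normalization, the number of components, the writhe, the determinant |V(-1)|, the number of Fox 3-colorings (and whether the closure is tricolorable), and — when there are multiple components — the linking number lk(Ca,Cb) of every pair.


V(t) = -t^-4 + t^-3 + t^-1
bracket: -A^-5 - A^3 + A^7, w = -3
1 component, writhe -3, over 5 crossings
det 3, colorings 9 of 3^5 — tricolorable
observation: V spans 3 powers of t: at least 3 crossings in any diagram


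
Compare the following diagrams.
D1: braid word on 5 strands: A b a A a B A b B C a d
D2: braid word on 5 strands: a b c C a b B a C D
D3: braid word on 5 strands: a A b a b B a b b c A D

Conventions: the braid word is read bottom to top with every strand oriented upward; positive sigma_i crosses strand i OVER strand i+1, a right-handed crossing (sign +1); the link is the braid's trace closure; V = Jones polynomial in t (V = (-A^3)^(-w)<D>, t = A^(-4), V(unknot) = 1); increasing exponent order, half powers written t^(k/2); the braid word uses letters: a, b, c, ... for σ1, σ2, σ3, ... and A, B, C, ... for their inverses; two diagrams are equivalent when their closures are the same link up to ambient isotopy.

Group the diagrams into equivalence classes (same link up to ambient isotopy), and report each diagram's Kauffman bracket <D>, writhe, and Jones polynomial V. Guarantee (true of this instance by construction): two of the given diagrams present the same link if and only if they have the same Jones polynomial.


grouping into links: {D1} | {D2} | {D3}
V(D1) = 1  (w 0, c 12, <D> = 1)
V(D2) = t + t^3 - t^4  [10 crossings, <D> = -A^-10 + A^-6 + A^2, w = +2]
V(D3) = t - t^2 + 2t^3 - t^4 + t^5 - t^6  [12 crossings, <D> = -A^-12 + A^-8 - A^-4 + 2 - A^4 + A^8, w = +4]
why: 3 values of V(t) split the 3 diagrams


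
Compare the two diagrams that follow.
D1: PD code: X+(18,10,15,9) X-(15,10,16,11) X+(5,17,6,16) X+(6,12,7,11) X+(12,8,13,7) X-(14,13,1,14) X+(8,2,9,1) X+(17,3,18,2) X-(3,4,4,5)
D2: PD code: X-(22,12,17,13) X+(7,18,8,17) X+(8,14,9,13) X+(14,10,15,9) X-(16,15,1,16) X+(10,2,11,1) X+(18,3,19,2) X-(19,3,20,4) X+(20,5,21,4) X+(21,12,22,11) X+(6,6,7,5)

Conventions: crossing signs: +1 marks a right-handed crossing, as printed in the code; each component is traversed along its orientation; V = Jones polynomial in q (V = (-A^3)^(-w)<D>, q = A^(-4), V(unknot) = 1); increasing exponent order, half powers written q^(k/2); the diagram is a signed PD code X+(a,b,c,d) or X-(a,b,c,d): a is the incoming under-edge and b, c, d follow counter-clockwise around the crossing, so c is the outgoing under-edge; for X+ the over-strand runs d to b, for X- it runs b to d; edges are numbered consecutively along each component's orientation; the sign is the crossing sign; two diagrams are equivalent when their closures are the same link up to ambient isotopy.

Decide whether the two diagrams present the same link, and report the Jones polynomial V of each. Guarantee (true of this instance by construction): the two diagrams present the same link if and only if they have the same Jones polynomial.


equivalent: yes
D1 (bracket -A^-17 + A^-13 - A^-9 + 2A^-5 + A^3; 9 crossings at w = +3): V = -q^(3/2) - 2q^(7/2) + q^(9/2) - q^(11/2) + q^(13/2)
V(D2) = -q^(3/2) - 2q^(7/2) + q^(9/2) - q^(11/2) + q^(13/2)  [11 crossings, <D> = -A^-11 + A^-7 - A^-3 + 2A + A^9, w = +5]
observation: Reidemeister moves carry D1 (9 crossings) to D2 (11)


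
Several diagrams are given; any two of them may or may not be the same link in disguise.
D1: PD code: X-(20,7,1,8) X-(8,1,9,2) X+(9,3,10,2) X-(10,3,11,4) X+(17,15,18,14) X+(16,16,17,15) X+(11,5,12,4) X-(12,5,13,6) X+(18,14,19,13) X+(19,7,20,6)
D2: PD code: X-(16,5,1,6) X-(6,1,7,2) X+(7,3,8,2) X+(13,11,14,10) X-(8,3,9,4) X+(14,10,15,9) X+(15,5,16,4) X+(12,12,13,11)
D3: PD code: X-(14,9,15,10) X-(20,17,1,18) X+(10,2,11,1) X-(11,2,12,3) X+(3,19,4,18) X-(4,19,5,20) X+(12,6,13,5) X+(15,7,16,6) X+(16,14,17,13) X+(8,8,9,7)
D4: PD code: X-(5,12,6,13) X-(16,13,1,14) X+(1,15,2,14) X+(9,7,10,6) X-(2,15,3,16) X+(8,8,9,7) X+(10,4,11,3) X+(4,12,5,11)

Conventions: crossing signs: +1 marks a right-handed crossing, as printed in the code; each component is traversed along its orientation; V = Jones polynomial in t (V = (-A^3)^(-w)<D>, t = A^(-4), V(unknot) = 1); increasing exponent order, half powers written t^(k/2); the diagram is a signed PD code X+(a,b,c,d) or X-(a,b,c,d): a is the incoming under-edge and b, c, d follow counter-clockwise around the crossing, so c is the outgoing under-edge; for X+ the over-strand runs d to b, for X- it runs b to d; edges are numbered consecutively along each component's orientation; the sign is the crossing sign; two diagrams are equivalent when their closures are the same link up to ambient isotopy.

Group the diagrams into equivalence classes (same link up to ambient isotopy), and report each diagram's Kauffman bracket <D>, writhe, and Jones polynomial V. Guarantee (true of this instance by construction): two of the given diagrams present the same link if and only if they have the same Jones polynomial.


classes: {D1, D2, D3, D4}
V(D1) = 1  [10 crossings, <D> = A^6, w = +2]
V(D2) = 1  [8 crossings, <D> = A^6, w = +2]
D3 (bracket A^6; 10 crossings at w = +2): V = 1
D4 (bracket A^6; 8 crossings at w = +2): V = 1
insight: all 4 diagrams share one V(t), hence one class


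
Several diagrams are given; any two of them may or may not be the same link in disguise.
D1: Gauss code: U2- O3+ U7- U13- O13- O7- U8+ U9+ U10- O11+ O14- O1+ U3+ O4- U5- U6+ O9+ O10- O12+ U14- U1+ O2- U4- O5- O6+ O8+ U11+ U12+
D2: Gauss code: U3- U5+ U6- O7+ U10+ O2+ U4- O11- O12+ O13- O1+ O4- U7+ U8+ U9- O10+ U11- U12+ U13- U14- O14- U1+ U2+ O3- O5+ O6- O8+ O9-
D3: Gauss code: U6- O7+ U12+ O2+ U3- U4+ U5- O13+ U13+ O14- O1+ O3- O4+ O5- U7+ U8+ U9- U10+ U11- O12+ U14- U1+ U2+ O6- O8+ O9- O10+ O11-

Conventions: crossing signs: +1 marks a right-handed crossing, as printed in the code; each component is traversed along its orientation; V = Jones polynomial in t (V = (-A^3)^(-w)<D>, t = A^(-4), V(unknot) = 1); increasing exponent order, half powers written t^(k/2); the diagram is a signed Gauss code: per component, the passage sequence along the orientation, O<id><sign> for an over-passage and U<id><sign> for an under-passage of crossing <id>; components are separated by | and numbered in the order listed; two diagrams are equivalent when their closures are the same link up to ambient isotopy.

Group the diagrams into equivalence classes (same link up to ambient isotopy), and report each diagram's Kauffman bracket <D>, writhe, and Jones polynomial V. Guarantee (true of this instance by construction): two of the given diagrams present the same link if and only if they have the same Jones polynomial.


equivalence classes: {D1, D2, D3}
D1 (bracket -A^-16 + A^-12 + A^-4; 14 crossings at w = 0): V = t + t^3 - t^4
V(D2) = t + t^3 - t^4  (w 0, c 14, <D> = -A^-16 + A^-12 + A^-4)
V(D3) = t + t^3 - t^4  (w +2, c 14, <D> = -A^-10 + A^-6 + A^2)
observation: one V(t) for all 3 diagrams — one class (guaranteed)


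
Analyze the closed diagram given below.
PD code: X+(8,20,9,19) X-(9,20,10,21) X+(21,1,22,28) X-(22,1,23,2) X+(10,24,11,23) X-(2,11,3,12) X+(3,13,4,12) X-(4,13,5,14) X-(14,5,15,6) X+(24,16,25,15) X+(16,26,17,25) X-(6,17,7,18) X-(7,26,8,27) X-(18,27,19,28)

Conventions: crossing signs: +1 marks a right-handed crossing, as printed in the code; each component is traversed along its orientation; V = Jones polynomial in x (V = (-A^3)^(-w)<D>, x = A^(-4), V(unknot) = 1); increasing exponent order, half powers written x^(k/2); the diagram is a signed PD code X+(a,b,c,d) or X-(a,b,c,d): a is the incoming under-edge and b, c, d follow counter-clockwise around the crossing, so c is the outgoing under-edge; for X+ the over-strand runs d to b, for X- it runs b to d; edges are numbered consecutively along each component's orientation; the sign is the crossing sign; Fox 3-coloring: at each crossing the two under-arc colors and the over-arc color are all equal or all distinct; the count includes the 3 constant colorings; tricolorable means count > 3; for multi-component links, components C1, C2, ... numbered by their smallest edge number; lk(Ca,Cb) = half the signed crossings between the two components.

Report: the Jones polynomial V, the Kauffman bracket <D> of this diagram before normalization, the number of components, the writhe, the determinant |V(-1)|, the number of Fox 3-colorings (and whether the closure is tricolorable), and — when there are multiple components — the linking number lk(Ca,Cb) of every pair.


Jones polynomial: V(x) = -x^-4 + x^-3 + x^-1
<D> = A^-2 + A^6 - A^10; writhe -2
components 1, writhe -2 (14 crossings)
3-colorings: 9 of 3^14, det 3 — tricolorable
note: |V(-1)| = 3: so tricolorable, since 3 divides 3


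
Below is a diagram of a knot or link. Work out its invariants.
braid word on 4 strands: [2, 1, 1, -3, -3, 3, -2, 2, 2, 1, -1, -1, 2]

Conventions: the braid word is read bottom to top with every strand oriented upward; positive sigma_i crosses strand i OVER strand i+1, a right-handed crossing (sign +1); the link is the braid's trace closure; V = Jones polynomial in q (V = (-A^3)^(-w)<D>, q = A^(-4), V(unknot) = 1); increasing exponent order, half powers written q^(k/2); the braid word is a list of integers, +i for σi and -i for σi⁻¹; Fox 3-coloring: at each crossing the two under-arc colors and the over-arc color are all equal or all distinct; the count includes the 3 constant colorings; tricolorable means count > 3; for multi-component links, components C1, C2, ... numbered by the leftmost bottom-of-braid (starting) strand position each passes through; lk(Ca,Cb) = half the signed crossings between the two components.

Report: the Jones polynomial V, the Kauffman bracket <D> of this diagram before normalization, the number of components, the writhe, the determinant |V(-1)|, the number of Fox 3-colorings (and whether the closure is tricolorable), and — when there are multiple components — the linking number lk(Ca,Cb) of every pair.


V(q) = q - q^2 + 2q^3 - q^4 + q^5 - q^6
bracket: A^-15 - A^-11 + A^-7 - 2A^-3 + A - A^5, w = +3
1 component, writhe +3, over 13 crossings
det 7, colorings 3 of 3^13 — not tricolorable
observation: |V(-1)| = 7: so not tricolorable, since 3 does not divide 7


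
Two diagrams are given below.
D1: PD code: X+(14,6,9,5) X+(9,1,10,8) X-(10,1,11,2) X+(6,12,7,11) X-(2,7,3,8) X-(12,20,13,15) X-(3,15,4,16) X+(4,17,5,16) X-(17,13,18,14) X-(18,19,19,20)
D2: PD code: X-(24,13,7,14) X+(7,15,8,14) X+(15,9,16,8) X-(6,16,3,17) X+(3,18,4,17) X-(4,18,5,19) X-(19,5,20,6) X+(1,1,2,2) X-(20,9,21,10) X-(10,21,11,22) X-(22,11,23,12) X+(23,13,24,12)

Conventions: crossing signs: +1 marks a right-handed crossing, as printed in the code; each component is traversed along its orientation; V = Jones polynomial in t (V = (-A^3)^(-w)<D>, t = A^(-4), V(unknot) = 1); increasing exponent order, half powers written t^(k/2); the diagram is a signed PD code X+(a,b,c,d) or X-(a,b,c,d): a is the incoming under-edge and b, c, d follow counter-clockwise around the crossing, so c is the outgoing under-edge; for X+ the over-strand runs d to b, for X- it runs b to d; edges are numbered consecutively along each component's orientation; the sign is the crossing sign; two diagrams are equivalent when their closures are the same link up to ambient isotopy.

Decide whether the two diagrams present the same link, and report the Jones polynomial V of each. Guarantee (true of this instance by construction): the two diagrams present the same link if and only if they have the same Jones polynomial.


equivalent: no
D1 (bracket A^-14 + 2A^-6 + A^2; 10 crossings at w = -2): V = t^-2 + 2 + t^2
V(D2) = t^-3 + t^-2 + t^-1 + 1  [12 crossings, <D> = A^-6 + A^-2 + A^2 + A^6, w = -2]
observation: 2 values of V(t) split the 2 diagrams


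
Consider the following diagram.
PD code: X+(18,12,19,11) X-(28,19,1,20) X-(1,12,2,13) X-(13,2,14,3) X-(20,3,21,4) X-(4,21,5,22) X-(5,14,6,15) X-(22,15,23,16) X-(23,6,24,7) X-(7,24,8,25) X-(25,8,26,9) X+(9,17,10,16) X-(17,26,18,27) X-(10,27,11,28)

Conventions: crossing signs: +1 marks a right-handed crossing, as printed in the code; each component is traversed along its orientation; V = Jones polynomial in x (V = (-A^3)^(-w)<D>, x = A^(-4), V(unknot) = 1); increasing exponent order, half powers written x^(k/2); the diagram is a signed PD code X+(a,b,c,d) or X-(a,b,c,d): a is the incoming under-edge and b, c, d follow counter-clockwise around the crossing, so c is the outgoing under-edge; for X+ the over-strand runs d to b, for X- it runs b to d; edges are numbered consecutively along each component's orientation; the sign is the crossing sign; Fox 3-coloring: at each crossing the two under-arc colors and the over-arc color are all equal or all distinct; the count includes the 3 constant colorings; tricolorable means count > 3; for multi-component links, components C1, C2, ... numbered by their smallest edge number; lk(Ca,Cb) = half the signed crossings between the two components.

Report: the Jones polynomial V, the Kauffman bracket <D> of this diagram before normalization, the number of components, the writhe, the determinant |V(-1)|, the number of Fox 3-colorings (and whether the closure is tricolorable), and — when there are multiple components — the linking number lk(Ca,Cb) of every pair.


V(x) = -x^-14 + x^-13 - 2x^-12 + 3x^-11 - 3x^-10 + 3x^-9 - 2x^-8 + x^-7 + x^-4
bracket: A^-14 + A^-2 - 2A^2 + 3A^6 - 3A^10 + 3A^14 - 2A^18 + A^22 - A^26, w = -10
1 component, writhe -10, over 14 crossings
det 15, colorings 9 of 3^14 — tricolorable
observation: det 15 = |V(-1)|; divisible by 3, so tricolorable


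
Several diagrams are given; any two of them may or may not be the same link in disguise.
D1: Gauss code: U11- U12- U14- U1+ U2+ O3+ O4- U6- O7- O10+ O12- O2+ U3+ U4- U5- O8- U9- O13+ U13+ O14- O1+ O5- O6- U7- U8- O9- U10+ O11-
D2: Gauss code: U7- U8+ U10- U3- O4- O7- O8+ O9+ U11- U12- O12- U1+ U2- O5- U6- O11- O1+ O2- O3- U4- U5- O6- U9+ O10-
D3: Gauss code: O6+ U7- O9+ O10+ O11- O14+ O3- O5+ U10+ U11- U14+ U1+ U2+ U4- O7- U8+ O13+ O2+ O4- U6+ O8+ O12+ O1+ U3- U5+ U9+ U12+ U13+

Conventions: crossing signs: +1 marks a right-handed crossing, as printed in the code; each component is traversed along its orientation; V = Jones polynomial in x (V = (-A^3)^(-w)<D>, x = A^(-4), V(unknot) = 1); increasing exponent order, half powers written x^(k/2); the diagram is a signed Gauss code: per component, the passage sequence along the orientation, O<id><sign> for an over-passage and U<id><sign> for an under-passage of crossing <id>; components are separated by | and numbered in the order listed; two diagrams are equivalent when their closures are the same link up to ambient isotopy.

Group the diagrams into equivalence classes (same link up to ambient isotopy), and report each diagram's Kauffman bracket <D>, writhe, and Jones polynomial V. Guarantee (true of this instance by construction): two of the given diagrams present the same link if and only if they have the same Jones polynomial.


equivalence classes: {D1, D2} | {D3}
D1 (bracket A^-8 - A^-4 + 2 - A^4 + A^8 - A^12; 14 crossings at w = -4): V = -x^-6 + x^-5 - x^-4 + 2x^-3 - x^-2 + x^-1
D2 (bracket A^-14 - A^-10 + 2A^-6 - A^-2 + A^2 - A^6; 12 crossings at w = -6): V = -x^-6 + x^-5 - x^-4 + 2x^-3 - x^-2 + x^-1
D3 (bracket -A^-6 + A^-2 - A^2 + 2A^6 - A^10 + A^14; 14 crossings at w = +6): V = x - x^2 + 2x^3 - x^4 + x^5 - x^6
key observation: 2 values of V(x) split the 3 diagrams


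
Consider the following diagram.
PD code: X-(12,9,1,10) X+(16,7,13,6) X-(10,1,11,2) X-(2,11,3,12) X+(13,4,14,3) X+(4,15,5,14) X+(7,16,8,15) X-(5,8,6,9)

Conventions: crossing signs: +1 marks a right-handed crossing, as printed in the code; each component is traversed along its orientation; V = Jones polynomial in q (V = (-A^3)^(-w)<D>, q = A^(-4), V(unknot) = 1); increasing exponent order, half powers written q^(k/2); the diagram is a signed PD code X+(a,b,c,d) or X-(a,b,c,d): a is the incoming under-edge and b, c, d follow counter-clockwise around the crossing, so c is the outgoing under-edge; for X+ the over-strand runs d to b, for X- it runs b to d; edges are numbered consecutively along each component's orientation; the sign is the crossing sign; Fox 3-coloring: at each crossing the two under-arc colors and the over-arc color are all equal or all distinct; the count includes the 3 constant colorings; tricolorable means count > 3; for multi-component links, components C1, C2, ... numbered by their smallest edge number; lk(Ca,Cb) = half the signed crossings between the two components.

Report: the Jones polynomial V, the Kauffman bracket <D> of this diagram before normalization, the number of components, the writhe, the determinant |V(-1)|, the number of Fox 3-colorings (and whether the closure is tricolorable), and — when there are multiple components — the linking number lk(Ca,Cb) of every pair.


V = q^(-7/2) - 2q^(-5/2) + 2q^(-3/2) - 2q^(-1/2) + 2q^(1/2) - 2q^(3/2) - q^(7/2)
<D> = -A^-14 - 2A^-6 + 2A^-2 - 2A^2 + 2A^6 - 2A^10 + A^14 (w = 0)
2 components over 8 crossings, w = 0
lk(C1,C2): +2
9 Fox colorings among 3^8, |V(-1)| = 12: tricolorable
why: the 1 component pair carries total linking +2


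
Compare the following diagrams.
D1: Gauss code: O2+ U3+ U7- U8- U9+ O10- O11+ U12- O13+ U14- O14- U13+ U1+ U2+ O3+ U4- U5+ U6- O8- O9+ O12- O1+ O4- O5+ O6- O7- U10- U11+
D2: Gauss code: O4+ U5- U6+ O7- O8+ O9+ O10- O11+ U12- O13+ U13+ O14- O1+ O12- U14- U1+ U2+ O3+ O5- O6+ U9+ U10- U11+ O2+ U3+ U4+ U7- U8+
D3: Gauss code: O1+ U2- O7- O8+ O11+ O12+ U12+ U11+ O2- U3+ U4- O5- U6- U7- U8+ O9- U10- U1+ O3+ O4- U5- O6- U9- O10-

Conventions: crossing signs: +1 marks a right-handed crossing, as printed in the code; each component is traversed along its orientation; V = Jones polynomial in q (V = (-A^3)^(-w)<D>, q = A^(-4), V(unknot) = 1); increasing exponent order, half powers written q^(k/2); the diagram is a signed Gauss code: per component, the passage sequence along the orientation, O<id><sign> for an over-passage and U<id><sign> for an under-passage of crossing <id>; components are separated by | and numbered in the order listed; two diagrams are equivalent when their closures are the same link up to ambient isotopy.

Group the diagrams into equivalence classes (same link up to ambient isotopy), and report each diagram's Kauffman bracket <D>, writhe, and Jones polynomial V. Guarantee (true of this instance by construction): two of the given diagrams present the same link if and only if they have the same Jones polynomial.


classes: {D1} | {D2} | {D3}
V(D1) = 1  [14 crossings, <D> = 1, w = 0]
D2 (bracket -A^-4 + 1 + A^8; 14 crossings at w = +4): V = q + q^3 - q^4
V(D3) = -q^-4 + q^-3 + q^-1  (w -2, c 12, <D> = A^-2 + A^6 - A^10)
insight: comparing 3 Jones polynomials yields 3 groups


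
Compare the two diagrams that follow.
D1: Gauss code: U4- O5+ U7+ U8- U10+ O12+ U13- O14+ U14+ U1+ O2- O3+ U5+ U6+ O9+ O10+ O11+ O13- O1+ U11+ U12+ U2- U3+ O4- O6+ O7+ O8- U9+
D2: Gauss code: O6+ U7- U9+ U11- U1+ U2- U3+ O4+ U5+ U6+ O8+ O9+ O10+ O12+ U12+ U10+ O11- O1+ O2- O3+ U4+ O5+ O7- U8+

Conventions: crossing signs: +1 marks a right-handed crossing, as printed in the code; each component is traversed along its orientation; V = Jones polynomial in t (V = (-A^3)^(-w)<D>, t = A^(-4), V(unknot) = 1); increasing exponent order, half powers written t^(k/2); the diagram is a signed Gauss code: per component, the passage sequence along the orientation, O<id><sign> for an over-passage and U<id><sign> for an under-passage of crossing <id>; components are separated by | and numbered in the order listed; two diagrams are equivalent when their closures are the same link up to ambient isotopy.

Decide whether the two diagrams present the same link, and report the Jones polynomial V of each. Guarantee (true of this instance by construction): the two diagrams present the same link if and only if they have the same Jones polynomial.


same link: yes
V(D1) = t - t^2 + 2t^3 - t^4 + t^5 - t^6  [14 crossings, <D> = -A^-6 + A^-2 - A^2 + 2A^6 - A^10 + A^14, w = +6]
V(D2) = t - t^2 + 2t^3 - t^4 + t^5 - t^6  [12 crossings, <D> = -A^-6 + A^-2 - A^2 + 2A^6 - A^10 + A^14, w = +6]
insight: Reidemeister moves carry D1 (14 crossings) to D2 (12)


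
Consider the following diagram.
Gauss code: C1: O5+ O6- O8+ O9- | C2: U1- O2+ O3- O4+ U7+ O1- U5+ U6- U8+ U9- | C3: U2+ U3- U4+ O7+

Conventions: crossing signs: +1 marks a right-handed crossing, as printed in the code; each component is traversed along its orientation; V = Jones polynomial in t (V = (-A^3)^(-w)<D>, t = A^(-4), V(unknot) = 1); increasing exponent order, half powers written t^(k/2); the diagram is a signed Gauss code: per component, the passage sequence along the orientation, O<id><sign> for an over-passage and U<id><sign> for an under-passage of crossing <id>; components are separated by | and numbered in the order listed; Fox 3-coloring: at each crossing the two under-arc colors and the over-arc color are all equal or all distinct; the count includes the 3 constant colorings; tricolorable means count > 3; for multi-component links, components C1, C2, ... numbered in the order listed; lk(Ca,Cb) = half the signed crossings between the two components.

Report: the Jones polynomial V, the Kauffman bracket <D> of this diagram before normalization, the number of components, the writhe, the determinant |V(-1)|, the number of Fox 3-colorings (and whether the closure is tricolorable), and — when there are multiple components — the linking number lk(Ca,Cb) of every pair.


V = 1 + t + t^2 + t^3
<D> = -A^-9 - A^-5 - A^-1 - A^3 (w = +1)
3 components over 9 crossings, w = +1
lk(C1,C2): 0
lk(C1,C3) = 0
linking number lk(C2,C3) = +1
9 Fox colorings among 3^10, |V(-1)| = 0: tricolorable
why: summing lk over 3 pairs gives +1


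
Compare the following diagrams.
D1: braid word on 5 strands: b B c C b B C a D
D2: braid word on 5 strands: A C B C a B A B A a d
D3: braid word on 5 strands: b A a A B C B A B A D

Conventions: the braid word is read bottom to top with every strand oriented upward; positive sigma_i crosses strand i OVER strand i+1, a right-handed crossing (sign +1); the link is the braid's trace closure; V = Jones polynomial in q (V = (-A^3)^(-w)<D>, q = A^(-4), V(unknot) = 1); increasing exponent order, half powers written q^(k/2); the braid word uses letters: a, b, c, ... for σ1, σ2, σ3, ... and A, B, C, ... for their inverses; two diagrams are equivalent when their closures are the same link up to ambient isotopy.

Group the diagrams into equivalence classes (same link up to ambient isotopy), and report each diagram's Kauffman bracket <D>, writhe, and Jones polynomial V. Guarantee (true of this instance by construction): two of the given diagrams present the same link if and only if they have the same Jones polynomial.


equivalence classes: {D1} | {D2, D3}
D1 (bracket A^-5 + A^-1; 9 crossings at w = -1): V = -q^(-1/2) - q^(1/2)
V(D2) = q^(-13/2) - q^(-11/2) + q^(-9/2) - 2q^(-7/2) - q^(-3/2)  [11 crossings, <D> = A^-9 + 2A^-1 - A^3 + A^7 - A^11, w = -5]
V(D3) = q^(-13/2) - q^(-11/2) + q^(-9/2) - 2q^(-7/2) - q^(-3/2)  (w -7, c 11, <D> = A^-15 + 2A^-7 - A^-3 + A - A^5)
observation: V(q) takes 2 values over 3 diagrams, fixing the grouping


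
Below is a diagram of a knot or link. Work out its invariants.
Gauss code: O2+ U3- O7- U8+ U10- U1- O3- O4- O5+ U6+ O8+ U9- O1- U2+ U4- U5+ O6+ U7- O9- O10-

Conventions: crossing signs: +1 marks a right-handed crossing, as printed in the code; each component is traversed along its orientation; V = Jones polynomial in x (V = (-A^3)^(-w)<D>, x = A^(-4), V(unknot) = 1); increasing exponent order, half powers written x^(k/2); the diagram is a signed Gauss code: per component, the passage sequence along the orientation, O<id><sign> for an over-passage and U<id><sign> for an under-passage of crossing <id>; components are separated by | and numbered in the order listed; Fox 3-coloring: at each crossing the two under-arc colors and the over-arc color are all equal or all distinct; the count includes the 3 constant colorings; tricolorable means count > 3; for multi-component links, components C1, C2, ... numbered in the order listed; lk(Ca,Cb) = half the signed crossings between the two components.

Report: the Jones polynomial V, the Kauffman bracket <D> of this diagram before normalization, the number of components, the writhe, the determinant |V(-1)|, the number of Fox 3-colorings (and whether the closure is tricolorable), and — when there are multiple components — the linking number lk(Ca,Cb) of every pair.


V = -x^-4 + x^-3 + x^-1
<D> = A^-2 + A^6 - A^10 (w = -2)
1 component over 10 crossings, w = -2
9 Fox colorings among 3^10, |V(-1)| = 3: tricolorable
why: |V(-1)| = 3: so tricolorable, since 3 divides 3


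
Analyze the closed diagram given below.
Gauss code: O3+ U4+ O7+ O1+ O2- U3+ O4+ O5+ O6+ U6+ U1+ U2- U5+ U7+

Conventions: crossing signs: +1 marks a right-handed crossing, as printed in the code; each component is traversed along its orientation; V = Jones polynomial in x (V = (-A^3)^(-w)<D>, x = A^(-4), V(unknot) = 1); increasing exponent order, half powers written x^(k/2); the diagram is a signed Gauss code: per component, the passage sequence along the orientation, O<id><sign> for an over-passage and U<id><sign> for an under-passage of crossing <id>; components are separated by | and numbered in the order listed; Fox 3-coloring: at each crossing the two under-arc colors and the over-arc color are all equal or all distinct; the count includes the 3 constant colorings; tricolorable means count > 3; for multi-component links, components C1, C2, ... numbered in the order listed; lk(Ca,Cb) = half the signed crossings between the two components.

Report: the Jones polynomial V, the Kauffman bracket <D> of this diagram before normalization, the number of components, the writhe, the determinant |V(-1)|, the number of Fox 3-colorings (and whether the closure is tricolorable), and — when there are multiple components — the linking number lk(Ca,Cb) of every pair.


V = x + x^3 - x^4
<D> = A^-1 - A^3 - A^11 (w = +5)
1 component over 7 crossings, w = +5
9 Fox colorings among 3^7, |V(-1)| = 3: tricolorable
why: |V(-1)| = 3: so tricolorable, since 3 divides 3


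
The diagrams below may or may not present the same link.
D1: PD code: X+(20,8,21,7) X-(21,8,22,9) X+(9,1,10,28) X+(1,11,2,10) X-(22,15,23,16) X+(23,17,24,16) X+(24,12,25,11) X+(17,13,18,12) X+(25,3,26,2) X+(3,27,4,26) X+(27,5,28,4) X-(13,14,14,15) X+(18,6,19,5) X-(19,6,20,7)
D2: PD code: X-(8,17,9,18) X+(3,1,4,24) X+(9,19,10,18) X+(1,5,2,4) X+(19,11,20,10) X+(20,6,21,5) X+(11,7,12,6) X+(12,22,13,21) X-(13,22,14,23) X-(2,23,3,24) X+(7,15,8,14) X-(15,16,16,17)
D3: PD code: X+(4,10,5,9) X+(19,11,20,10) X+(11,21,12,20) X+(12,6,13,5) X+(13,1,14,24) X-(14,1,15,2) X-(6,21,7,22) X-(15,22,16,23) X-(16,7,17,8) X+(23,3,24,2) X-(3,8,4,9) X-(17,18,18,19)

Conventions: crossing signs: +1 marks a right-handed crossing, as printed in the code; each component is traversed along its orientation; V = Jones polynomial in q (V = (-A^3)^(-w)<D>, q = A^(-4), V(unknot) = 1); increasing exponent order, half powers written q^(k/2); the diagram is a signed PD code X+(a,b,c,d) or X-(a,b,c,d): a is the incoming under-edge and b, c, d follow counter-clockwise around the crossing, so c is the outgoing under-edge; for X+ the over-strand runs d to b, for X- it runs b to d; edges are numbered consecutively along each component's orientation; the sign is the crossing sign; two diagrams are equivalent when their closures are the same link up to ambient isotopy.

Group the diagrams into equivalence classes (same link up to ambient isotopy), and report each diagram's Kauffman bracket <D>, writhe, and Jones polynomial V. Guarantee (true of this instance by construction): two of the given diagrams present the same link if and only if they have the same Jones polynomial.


grouping into links: {D1} | {D2} | {D3}
V(D1) = q^2 + q^4 - q^5 + q^6 - q^7  (w +6, c 14, <D> = -A^-10 + A^-6 - A^-2 + A^2 + A^10)
V(D2) = q + q^3 - q^4  [12 crossings, <D> = -A^-4 + 1 + A^8, w = +4]
D3 (bracket 1; 12 crossings at w = 0): V = 1
why: V(q) takes 3 values over 3 diagrams, fixing the grouping
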